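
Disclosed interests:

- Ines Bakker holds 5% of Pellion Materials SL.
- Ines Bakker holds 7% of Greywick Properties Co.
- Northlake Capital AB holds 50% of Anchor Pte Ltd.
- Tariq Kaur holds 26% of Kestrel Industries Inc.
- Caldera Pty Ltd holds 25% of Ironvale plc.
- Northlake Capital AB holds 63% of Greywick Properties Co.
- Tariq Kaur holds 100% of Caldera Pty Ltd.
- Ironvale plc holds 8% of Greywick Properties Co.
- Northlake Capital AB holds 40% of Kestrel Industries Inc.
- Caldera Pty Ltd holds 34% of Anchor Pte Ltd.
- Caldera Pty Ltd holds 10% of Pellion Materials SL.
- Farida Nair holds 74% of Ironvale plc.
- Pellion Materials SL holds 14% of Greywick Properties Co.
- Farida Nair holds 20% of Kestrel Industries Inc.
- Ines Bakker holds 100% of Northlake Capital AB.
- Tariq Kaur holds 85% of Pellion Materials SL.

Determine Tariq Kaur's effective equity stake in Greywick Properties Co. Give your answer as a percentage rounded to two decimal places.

Tariq reaches Greywick along 3 paths.
Via Caldera → Ironvale: 100% × 25% × 8% = 2%.
Via Caldera → Pellion: 100% × 10% × 14% = 1.4%.
Via Pellion: 85% × 14% = 11.9%.
Total: 2% + 1.4% + 11.9% = 15.3%.
Rounded: 15.30%.

15.30%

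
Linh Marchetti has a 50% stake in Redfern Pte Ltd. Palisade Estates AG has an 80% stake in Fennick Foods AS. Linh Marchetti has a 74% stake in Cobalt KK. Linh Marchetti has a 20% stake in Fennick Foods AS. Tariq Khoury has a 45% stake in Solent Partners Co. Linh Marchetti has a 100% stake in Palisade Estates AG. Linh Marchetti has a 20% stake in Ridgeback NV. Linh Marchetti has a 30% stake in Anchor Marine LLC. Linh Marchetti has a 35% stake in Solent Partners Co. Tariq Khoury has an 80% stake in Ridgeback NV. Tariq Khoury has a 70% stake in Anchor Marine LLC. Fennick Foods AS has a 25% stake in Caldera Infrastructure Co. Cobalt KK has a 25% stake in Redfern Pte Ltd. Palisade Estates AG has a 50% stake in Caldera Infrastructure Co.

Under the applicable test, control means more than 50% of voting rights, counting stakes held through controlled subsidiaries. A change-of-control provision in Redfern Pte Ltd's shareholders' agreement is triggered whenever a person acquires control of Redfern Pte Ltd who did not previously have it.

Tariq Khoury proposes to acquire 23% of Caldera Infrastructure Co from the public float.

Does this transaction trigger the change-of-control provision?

No

The purchase changes only Tariq's holdings, so Tariq is the only person who could newly come to control Redfern.
Tariq holds 80% of Ridgeback, so Tariq controls Ridgeback.
Tariq holds 70% of Anchor, so Tariq controls Anchor.
Neither Tariq nor any entity Tariq controls holds any voting interest in Redfern.
So before the transaction, Tariq does not control Redfern.
After the purchase, Tariq holds 23% of Caldera directly.
Tariq's side now holds 23% of Caldera, not > 50%, so Tariq still does not control Caldera.
After the transaction, neither Tariq nor any entity Tariq controls holds a voting interest in Redfern, so Tariq still does not control it.
No new person acquires control, so the clause is not triggered.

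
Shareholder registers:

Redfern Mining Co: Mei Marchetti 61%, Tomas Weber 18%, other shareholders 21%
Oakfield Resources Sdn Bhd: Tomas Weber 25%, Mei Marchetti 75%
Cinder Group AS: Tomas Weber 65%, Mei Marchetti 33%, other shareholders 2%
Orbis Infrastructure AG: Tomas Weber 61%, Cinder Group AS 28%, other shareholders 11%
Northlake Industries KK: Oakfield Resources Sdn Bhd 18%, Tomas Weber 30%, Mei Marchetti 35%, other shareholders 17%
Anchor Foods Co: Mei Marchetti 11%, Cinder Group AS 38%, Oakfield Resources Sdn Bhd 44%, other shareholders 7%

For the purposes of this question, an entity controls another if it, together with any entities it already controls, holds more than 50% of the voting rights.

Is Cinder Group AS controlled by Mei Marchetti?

Mei holds 61% of Redfern, so Mei controls Redfern.
Mei holds 75% of Oakfield, so Mei controls Oakfield.
Oakfield and Mei together hold 18% + 35% = 53% of Northlake, so Mei controls Northlake.
Mei and Oakfield together hold 11% + 44% = 55% of Anchor, so Mei controls Anchor.
In Cinder, Mei's side holds only 33%, not > 50%.
So Mei does not control Cinder.

No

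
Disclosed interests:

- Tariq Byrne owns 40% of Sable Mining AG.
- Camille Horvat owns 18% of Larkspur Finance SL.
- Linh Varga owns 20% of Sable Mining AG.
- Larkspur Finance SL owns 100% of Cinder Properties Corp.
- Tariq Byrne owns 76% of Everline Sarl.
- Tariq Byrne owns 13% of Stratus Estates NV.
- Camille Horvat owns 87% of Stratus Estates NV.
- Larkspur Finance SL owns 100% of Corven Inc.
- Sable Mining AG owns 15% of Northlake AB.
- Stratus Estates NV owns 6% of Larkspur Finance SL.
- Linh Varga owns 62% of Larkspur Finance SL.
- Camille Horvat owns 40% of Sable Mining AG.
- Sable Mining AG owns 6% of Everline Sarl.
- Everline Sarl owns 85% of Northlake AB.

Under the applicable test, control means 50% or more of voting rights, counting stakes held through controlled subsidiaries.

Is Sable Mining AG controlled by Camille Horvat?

No

Camille holds 87% of Stratus, so Camille controls Stratus.
In Sable, Camille's side holds only 40%, not ≥ 50%.
So Camille does not control Sable.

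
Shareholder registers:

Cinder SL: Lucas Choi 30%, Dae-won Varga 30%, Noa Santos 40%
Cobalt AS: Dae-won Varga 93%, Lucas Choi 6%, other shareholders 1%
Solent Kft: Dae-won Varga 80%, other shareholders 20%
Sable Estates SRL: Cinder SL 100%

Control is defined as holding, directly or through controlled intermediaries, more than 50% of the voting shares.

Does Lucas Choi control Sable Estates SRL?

No

Lucas's largest direct stake is 30% in Cinder, which does not meet the threshold, so Lucas controls no company.
Neither Lucas nor any entity Lucas controls holds any voting interest in Sable.
So Lucas does not control Sable.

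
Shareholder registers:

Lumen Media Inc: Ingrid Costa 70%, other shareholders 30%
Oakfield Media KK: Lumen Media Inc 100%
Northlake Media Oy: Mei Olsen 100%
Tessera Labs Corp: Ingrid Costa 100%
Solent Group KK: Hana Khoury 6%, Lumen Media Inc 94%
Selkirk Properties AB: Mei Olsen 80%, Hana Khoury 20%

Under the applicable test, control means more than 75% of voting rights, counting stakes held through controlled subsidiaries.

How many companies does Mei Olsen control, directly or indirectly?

2

Mei holds 100% of Northlake, so Mei controls Northlake.
Mei holds 80% of Selkirk, so Mei controls Selkirk.
No other company's threshold is met.
Mei controls 2 companies.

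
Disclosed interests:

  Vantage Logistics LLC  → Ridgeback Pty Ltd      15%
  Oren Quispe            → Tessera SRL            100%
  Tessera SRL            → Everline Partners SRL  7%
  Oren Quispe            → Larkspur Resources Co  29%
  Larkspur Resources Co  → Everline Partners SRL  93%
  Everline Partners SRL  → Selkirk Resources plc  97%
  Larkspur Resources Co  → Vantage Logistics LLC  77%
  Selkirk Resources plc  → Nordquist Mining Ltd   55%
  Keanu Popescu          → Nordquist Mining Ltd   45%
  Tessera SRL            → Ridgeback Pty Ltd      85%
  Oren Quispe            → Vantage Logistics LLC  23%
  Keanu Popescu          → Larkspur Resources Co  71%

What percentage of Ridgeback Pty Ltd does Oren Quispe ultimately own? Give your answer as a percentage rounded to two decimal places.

Oren reaches Ridgeback along 3 paths.
Via Vantage: 23% × 15% = 3.45%.
Via Larkspur → Vantage: 29% × 77% × 15% = 3.3495%.
Via Tessera: 100% × 85% = 85%.
Total: 3.45% + 3.3495% + 85% = 91.7995%.
Rounded: 91.80%.

91.80%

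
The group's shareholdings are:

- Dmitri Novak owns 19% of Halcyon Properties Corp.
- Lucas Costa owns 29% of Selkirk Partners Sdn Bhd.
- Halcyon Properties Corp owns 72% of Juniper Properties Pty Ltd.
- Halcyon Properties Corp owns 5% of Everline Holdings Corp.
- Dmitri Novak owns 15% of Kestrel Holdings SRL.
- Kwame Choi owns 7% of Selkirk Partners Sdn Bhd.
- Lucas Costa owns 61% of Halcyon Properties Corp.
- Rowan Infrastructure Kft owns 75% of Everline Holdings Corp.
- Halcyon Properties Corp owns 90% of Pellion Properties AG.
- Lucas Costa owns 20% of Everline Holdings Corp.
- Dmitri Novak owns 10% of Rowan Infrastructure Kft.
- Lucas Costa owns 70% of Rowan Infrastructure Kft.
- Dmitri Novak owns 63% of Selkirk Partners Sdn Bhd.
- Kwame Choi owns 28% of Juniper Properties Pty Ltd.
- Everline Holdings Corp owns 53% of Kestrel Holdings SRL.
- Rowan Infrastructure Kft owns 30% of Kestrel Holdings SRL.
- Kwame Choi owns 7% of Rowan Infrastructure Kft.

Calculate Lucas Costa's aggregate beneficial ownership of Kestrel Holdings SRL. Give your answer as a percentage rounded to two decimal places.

Lucas reaches Kestrel along 4 paths.
Via Rowan: 70% × 30% = 21%.
Via Rowan → Everline: 70% × 75% × 53% = 27.825%.
Via Everline: 20% × 53% = 10.6%.
Via Halcyon → Everline: 61% × 5% × 53% = 1.6165%.
Total: 21% + 27.825% + 10.6% + 1.6165% = 61.0415%.
Rounded: 61.04%.

61.04%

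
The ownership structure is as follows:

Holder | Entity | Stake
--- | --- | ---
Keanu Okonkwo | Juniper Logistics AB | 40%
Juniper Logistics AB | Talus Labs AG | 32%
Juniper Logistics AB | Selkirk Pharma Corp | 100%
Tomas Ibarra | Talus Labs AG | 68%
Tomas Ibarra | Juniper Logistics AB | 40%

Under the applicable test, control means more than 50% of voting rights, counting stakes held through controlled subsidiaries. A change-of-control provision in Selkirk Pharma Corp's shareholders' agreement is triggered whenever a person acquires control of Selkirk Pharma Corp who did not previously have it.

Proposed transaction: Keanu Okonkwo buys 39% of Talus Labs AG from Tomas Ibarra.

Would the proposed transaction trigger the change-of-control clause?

The purchase adds only to Keanu's holdings (Tomas's stake shrinks), so Keanu is the only person who could newly come to control Selkirk.
Keanu's largest direct stake is 40% in Juniper, which does not meet the threshold, so Keanu controls no company.
Neither Keanu nor any entity Keanu controls holds any voting interest in Selkirk.
So before the transaction, Keanu does not control Selkirk.
After the purchase, Keanu holds 39% of Talus directly, and Tomas's stake falls to 29%.
Keanu's side now holds 39% of Talus, not > 50%, so Keanu still does not control Talus.
After the transaction, neither Keanu nor any entity Keanu controls holds a voting interest in Selkirk, so Keanu still does not control it.
No new person acquires control, so the clause is not triggered.

No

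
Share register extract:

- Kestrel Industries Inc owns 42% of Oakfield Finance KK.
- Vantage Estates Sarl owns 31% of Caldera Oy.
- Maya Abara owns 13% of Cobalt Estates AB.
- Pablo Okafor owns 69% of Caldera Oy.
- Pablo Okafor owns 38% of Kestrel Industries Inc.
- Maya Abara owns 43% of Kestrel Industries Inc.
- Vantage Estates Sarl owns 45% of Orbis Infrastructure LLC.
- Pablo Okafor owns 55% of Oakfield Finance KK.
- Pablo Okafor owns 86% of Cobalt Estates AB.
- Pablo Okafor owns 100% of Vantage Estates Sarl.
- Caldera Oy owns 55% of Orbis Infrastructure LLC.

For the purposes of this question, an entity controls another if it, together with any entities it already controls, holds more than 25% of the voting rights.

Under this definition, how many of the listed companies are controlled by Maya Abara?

2

Maya holds 43% of Kestrel, so Maya controls Kestrel.
Kestrel holds 42% of Oakfield, so Maya controls Oakfield.
No other company's threshold is met.
Maya controls 2 companies.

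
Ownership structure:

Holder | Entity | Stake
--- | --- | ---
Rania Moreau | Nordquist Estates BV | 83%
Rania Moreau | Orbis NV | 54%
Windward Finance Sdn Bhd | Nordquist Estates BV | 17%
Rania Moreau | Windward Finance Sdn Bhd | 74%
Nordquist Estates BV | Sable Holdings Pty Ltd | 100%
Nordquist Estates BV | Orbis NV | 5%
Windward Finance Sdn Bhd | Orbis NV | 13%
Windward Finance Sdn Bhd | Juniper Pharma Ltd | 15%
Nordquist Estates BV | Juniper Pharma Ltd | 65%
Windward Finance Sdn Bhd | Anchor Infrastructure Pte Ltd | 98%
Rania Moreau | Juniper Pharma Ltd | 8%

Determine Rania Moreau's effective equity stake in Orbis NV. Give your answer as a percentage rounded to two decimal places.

68.40%

Rania reaches Orbis along 4 paths.
Via Windward: 74% × 13% = 9.62%.
Direct stake: 54% = 54%.
Via Windward → Nordquist: 74% × 17% × 5% = 0.629%.
Via Nordquist: 83% × 5% = 4.15%.
Total: 9.62% + 54% + 0.629% + 4.15% = 68.399%.
Rounded: 68.40%.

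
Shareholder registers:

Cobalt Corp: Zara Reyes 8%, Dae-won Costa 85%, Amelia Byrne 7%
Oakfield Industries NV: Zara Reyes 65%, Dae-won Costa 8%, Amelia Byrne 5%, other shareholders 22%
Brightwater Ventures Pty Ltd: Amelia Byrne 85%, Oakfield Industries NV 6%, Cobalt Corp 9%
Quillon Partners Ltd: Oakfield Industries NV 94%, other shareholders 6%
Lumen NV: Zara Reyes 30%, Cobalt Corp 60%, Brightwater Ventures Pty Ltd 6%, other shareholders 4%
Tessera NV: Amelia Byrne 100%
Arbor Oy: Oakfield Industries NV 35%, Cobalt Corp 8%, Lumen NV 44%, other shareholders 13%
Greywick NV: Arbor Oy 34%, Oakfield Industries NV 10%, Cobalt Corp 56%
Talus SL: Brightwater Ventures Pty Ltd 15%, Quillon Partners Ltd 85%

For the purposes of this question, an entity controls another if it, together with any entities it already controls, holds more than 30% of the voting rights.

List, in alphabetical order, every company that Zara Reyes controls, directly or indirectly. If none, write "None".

Arbor Oy, Greywick NV, Oakfield Industries NV, Quillon Partners Ltd, Talus SL

Zara holds 65% of Oakfield, so Zara controls Oakfield.
Oakfield holds 94% of Quillon, so Zara controls Quillon.
Oakfield holds 35% of Arbor, so Zara controls Arbor.
Arbor and Oakfield together hold 34% + 10% = 44% of Greywick, so Zara controls Greywick.
Quillon holds 85% of Talus, so Zara controls Talus.
No other company's threshold is met.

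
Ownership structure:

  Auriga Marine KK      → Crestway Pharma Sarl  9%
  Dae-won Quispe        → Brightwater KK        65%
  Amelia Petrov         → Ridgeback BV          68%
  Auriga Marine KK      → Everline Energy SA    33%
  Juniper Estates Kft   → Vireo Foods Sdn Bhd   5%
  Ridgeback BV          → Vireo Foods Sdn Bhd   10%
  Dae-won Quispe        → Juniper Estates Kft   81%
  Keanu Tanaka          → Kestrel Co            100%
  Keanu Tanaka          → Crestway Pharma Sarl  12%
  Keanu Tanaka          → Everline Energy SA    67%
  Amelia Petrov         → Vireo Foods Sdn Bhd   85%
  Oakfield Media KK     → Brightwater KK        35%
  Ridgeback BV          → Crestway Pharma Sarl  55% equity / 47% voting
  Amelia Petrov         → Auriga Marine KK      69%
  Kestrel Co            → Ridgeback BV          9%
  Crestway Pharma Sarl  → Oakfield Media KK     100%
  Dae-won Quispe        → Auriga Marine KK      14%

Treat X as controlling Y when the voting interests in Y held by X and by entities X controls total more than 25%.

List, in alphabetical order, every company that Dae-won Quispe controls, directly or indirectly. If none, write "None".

Brightwater KK, Juniper Estates Kft

Dae-won holds 81% of Juniper, so Dae-won controls Juniper.
Dae-won holds 65% of Brightwater, so Dae-won controls Brightwater.
No other company's threshold is met.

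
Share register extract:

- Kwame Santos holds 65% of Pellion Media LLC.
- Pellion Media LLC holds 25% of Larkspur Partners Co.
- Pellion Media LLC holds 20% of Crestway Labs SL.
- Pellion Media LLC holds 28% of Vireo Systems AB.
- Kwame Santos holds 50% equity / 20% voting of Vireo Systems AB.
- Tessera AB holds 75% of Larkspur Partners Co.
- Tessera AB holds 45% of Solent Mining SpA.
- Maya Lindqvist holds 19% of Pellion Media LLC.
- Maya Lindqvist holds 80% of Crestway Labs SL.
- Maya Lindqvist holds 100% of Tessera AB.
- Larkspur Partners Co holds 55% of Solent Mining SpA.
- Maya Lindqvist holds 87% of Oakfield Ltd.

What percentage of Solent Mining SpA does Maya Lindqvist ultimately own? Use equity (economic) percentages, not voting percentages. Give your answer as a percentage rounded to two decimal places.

88.86%

Maya reaches Solent along 3 paths.
Via Tessera: 100% × 45% = 45%.
Via Pellion → Larkspur: 19% × 25% × 55% = 2.6125%.
Via Tessera → Larkspur: 100% × 75% × 55% = 41.25%.
Total: 45% + 2.6125% + 41.25% = 88.8625%.
Rounded: 88.86%.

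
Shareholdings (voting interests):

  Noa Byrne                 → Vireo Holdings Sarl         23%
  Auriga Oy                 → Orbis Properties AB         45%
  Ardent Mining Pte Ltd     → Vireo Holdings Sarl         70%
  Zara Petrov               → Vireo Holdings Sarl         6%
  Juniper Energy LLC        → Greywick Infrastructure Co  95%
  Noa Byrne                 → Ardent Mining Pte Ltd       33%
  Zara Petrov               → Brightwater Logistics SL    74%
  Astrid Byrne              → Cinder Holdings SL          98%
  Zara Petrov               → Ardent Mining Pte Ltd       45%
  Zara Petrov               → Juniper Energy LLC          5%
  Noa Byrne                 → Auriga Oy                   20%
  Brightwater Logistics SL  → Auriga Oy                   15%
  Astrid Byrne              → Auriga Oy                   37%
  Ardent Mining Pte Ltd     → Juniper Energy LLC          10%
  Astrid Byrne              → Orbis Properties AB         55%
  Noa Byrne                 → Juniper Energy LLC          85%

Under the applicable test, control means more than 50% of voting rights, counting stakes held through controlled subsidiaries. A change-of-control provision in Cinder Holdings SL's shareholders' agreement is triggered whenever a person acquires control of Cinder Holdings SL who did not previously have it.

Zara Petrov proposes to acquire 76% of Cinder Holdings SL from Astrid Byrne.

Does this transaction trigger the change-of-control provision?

The purchase adds only to Zara's holdings (Astrid's stake shrinks), so Zara is the only person who could newly come to control Cinder.
Zara holds 74% of Brightwater, so Zara controls Brightwater.
Neither Zara nor any entity Zara controls holds any voting interest in Cinder.
So before the transaction, Zara does not control Cinder.
After the purchase, Zara holds 76% of Cinder directly, and Astrid's stake falls to 22%.
Zara holds 76% of Cinder, so Zara controls Cinder.
Zara did not control Cinder before and does after, so the clause is triggered.

Yes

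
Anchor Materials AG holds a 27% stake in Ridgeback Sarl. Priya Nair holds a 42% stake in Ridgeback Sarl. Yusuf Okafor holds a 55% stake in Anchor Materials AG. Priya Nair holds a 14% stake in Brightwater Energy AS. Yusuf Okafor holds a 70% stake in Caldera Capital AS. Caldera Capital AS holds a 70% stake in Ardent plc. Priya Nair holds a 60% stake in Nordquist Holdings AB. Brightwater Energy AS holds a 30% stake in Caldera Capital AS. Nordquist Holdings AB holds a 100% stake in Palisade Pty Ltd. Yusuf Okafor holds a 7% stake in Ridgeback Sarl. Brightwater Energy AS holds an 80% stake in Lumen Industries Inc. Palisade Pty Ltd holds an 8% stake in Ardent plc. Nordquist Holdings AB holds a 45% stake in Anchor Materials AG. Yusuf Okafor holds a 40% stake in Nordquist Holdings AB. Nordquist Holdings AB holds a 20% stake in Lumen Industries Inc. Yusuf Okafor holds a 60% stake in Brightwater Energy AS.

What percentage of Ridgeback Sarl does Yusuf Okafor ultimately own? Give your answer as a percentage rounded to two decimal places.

Yusuf reaches Ridgeback along 3 paths.
Via Nordquist → Anchor: 40% × 45% × 27% = 4.86%.
Via Anchor: 55% × 27% = 14.85%.
Direct stake: 7% = 7%.
Total: 4.86% + 14.85% + 7% = 26.71%.

26.71%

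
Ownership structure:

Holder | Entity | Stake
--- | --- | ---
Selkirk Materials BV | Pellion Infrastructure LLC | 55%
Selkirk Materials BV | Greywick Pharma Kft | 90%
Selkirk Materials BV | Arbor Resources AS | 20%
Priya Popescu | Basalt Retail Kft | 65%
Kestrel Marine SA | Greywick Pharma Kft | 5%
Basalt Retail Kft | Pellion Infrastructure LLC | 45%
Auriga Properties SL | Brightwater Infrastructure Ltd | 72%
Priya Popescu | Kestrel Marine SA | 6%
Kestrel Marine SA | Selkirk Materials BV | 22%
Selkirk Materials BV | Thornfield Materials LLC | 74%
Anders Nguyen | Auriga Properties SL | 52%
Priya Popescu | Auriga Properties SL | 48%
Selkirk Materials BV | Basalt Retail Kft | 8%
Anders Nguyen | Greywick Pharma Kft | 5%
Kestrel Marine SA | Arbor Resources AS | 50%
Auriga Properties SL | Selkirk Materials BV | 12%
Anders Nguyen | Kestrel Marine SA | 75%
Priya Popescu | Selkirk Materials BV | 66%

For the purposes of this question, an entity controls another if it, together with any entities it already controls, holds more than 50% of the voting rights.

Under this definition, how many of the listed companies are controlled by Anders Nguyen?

Anders holds 75% of Kestrel, so Anders controls Kestrel.
Anders holds 52% of Auriga, so Anders controls Auriga.
Auriga holds 72% of Brightwater, so Anders controls Brightwater.
No other company's threshold is met.
Anders controls 3 companies.

3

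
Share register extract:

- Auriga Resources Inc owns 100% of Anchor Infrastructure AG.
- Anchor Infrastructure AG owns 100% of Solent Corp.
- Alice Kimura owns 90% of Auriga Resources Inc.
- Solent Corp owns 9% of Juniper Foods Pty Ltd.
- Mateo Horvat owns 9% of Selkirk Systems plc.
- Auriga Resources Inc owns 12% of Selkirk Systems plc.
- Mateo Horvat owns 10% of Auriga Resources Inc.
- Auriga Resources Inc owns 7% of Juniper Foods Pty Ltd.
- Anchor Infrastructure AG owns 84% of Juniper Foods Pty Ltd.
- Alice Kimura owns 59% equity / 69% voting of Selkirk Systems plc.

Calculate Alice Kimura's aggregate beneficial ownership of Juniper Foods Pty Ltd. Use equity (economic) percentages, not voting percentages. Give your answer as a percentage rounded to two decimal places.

90.00%

Alice reaches Juniper along 3 paths.
Via Auriga: 90% × 7% = 6.3%.
Via Auriga → Anchor → Solent: 90% × 100% × 100% × 9% = 8.1%.
Via Auriga → Anchor: 90% × 100% × 84% = 75.6%.
Total: 6.3% + 8.1% + 75.6% = 90%.
Rounded: 90.00%.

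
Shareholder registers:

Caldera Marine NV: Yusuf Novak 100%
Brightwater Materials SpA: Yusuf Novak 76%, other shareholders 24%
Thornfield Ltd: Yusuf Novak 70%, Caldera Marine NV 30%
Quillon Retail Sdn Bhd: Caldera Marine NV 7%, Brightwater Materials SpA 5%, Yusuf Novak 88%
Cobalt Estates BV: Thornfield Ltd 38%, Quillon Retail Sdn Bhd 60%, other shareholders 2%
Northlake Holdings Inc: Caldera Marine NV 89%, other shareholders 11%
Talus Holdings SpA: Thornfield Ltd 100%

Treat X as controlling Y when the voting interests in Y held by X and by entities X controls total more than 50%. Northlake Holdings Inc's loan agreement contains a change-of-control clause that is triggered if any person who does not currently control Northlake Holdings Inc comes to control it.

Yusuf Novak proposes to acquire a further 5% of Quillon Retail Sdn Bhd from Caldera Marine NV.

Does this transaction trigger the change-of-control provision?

The purchase adds only to Yusuf's holdings (Caldera's stake shrinks), so Yusuf is the only person who could newly come to control Northlake.
Yusuf holds 100% of Caldera, so Yusuf controls Caldera.
Caldera holds 89% of Northlake, so Yusuf controls Northlake.
So Yusuf already controls Northlake before the transaction.
After the purchase, Yusuf's direct stake in Quillon rises to 88% + 5% = 93%, and Caldera's stake falls to 2%.
Yusuf controlled Northlake already, so this is not a new person acquiring control; every other person's position is unchanged or reduced.
No new person acquires control, so the clause is not triggered.

No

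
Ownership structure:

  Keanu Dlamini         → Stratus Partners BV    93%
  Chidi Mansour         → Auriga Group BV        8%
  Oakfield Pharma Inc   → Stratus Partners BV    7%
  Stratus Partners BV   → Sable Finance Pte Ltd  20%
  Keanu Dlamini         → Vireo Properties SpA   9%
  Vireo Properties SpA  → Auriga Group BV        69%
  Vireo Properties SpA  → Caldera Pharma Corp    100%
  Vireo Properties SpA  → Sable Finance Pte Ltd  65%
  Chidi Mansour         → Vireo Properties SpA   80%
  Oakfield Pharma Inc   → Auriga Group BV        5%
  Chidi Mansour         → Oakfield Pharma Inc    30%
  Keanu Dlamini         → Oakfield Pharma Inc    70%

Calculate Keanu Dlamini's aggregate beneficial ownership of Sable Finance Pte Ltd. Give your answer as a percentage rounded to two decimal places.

Keanu reaches Sable along 3 paths.
Via Oakfield → Stratus: 70% × 7% × 20% = 0.98%.
Via Stratus: 93% × 20% = 18.6%.
Via Vireo: 9% × 65% = 5.85%.
Total: 0.98% + 18.6% + 5.85% = 25.43%.

25.43%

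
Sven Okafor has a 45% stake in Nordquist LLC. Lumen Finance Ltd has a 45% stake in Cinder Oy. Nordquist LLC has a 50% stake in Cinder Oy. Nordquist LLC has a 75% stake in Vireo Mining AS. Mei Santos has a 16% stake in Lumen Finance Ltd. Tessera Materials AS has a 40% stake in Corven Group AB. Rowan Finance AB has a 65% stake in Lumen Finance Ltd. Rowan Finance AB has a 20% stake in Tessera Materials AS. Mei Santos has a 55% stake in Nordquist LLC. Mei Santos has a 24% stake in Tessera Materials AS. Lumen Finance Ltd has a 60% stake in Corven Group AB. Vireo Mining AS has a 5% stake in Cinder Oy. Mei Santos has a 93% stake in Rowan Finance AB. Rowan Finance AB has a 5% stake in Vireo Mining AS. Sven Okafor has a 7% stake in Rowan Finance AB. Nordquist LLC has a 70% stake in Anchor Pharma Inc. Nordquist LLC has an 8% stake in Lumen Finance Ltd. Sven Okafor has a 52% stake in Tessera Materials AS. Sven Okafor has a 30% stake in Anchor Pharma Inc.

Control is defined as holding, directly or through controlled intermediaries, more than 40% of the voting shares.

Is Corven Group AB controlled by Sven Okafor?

No

Sven holds 45% of Nordquist, so Sven controls Nordquist.
Sven holds 52% of Tessera, so Sven controls Tessera.
Sven and Nordquist together hold 30% + 70% = 100% of Anchor, so Sven controls Anchor.
Nordquist holds 75% of Vireo, so Sven controls Vireo.
Nordquist and Vireo together hold 50% + 5% = 55% of Cinder, so Sven controls Cinder.
In Corven, Sven's side holds only 40%, not > 40%.
So Sven does not control Corven.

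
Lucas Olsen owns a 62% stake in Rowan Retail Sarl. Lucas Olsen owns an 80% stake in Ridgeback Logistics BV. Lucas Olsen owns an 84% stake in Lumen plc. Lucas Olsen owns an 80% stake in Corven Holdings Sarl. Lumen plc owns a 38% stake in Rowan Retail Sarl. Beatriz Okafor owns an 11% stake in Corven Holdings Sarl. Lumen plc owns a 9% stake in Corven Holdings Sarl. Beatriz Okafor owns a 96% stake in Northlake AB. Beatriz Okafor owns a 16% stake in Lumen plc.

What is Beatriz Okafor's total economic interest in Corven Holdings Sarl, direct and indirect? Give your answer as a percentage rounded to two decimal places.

Beatriz reaches Corven along 2 paths.
Direct stake: 11% = 11%.
Via Lumen: 16% × 9% = 1.44%.
Total: 11% + 1.44% = 12.44%.

12.44%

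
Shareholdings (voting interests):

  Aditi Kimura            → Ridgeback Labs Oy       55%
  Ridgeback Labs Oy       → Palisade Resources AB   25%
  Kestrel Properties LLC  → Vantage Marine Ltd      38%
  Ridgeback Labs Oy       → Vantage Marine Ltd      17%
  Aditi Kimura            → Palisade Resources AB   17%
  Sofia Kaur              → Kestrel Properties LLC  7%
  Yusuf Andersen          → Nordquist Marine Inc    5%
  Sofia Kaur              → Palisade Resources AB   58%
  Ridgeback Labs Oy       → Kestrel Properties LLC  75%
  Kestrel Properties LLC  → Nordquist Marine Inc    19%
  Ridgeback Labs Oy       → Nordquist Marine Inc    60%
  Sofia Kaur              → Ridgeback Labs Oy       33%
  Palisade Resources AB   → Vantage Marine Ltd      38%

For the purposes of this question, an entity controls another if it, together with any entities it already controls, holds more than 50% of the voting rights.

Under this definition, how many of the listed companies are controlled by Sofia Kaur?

1

Sofia holds 58% of Palisade, so Sofia controls Palisade.
No other company's threshold is met.
Sofia controls 1 company.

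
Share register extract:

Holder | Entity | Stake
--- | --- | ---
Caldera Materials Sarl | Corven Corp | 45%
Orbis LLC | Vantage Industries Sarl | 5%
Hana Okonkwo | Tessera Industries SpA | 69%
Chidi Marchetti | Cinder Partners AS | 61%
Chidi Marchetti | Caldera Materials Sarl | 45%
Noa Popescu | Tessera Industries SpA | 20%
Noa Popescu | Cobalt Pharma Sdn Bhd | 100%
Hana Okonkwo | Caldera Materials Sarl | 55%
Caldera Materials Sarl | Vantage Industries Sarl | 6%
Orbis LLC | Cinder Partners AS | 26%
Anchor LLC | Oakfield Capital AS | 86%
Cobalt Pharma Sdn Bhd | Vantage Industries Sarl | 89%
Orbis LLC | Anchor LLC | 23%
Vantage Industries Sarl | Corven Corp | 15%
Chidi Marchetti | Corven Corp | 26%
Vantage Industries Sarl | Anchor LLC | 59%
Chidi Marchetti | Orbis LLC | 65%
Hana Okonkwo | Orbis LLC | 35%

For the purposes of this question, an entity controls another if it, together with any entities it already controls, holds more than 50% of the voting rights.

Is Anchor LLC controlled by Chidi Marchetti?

No

Chidi holds 65% of Orbis, so Chidi controls Orbis.
Chidi and Orbis together hold 61% + 26% = 87% of Cinder, so Chidi controls Cinder.
In Anchor, Chidi's side holds only 23%, not > 50%.
So Chidi does not control Anchor.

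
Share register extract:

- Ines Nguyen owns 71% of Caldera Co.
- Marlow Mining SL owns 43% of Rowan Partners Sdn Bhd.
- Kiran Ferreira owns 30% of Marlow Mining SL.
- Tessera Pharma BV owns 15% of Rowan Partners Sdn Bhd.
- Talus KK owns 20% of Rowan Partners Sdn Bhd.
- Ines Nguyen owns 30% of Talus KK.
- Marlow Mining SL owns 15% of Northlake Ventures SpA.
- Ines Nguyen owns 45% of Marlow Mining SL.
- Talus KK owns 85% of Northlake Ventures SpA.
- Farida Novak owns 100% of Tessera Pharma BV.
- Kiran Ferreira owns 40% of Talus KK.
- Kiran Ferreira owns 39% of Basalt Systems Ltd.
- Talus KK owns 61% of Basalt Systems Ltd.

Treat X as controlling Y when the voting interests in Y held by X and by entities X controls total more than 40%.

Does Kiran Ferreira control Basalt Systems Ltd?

No

Kiran's largest direct stake is 40% in Talus, which does not meet the threshold, so Kiran controls no company.
In Basalt, Kiran's side holds only 39%, not > 40%.
So Kiran does not control Basalt.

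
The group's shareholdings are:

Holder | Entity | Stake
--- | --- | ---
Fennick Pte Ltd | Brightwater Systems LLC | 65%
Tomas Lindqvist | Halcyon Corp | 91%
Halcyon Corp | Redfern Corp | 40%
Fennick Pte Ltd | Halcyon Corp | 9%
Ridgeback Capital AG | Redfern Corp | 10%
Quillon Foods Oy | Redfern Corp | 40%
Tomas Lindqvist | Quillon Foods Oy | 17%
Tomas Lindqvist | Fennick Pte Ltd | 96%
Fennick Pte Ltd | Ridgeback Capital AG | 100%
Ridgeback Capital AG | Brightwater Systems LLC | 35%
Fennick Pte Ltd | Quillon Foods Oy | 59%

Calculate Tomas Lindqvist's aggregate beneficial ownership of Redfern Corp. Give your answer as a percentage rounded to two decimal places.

78.91%

Tomas reaches Redfern along 5 paths.
Via Quillon: 17% × 40% = 6.8%.
Via Fennick → Quillon: 96% × 59% × 40% = 22.656%.
Via Halcyon: 91% × 40% = 36.4%.
Via Fennick → Halcyon: 96% × 9% × 40% = 3.456%.
Via Fennick → Ridgeback: 96% × 100% × 10% = 9.6%.
Total: 6.8% + 22.656% + 36.4% + 3.456% + 9.6% = 78.912%.
Rounded: 78.91%.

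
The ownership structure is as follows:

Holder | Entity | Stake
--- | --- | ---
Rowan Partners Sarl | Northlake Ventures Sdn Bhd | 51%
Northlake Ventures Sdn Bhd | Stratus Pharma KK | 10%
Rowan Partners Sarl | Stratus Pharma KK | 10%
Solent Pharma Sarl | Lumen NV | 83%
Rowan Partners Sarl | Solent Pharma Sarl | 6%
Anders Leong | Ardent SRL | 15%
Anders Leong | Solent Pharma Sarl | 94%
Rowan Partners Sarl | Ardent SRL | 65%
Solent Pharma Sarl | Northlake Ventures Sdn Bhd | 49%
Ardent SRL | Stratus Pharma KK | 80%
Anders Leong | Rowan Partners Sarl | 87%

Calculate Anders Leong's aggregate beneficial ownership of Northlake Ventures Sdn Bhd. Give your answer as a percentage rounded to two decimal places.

92.99%

Anders reaches Northlake along 3 paths.
Via Solent: 94% × 49% = 46.06%.
Via Rowan → Solent: 87% × 6% × 49% = 2.5578%.
Via Rowan: 87% × 51% = 44.37%.
Total: 46.06% + 2.5578% + 44.37% = 92.9878%.
Rounded: 92.99%.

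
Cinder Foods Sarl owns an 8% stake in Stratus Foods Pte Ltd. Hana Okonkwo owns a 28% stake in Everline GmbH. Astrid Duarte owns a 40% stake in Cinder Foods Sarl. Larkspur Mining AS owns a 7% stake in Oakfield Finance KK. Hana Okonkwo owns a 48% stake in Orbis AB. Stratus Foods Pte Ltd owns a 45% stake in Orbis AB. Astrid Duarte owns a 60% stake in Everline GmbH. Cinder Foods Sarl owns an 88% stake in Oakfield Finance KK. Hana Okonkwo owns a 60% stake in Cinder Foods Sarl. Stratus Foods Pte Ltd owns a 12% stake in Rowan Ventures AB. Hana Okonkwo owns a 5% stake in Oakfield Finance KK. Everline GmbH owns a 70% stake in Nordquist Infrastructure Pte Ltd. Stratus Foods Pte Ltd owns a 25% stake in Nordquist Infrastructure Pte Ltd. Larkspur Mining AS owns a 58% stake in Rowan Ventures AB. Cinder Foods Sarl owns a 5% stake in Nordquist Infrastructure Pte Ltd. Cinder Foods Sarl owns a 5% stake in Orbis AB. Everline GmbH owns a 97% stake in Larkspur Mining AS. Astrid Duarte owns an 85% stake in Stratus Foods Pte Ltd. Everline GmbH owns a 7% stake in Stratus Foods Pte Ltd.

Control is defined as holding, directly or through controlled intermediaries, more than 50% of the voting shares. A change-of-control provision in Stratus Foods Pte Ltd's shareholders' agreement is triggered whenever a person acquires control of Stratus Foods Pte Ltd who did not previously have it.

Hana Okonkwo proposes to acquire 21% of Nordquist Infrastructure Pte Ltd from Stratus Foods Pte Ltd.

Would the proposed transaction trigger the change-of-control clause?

No

The purchase adds only to Hana's holdings (Stratus's stake shrinks), so Hana is the only person who could newly come to control Stratus.
Hana holds 60% of Cinder, so Hana controls Cinder.
Hana and Cinder together hold 48% + 5% = 53% of Orbis, so Hana controls Orbis.
Hana and Cinder together hold 5% + 88% = 93% of Oakfield, so Hana controls Oakfield.
In Stratus, Hana's side holds only 8%, not > 50%.
So before the transaction, Hana does not control Stratus.
After the purchase, Hana holds 21% of Nordquist directly, and Stratus's stake falls to 4%.
Hana's side now holds 5% + 21% = 26% of Nordquist, not > 50%, so Hana still does not control Nordquist.
After the transaction, Hana's side holds 8% of Stratus, not > 50%, so Hana still does not control Stratus.
No new person acquires control, so the clause is not triggered.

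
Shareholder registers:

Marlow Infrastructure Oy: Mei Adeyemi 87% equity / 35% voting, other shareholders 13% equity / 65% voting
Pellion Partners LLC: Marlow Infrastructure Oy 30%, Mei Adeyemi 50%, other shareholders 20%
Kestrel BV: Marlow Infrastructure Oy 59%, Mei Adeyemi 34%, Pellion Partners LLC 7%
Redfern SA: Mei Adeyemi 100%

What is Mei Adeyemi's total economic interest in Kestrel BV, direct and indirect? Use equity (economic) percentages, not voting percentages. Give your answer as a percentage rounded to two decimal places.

90.66%

Mei reaches Kestrel along 4 paths.
Via Marlow: 87% × 59% = 51.33%.
Direct stake: 34% = 34%.
Via Marlow → Pellion: 87% × 30% × 7% = 1.827%.
Via Pellion: 50% × 7% = 3.5%.
Total: 51.33% + 34% + 1.827% + 3.5% = 90.657%.
Rounded: 90.66%.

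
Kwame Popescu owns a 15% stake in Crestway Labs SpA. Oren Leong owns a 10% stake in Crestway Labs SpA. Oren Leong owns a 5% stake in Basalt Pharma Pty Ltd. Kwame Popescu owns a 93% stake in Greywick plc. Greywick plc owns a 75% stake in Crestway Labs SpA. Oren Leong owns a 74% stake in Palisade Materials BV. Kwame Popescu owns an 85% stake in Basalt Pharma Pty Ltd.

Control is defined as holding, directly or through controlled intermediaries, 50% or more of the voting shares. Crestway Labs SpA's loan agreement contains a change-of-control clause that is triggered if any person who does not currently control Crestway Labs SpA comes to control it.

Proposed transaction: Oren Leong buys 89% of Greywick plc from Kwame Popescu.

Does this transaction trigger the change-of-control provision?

Yes

The purchase adds only to Oren's holdings (Kwame's stake shrinks), so Oren is the only person who could newly come to control Crestway.
Oren holds 74% of Palisade, so Oren controls Palisade.
In Crestway, Oren's side holds only 10%, not ≥ 50%.
So before the transaction, Oren does not control Crestway.
After the purchase, Oren holds 89% of Greywick directly, and Kwame's stake falls to 4%.
Oren holds 89% of Greywick, so Oren controls Greywick.
Greywick and Oren together hold 75% + 10% = 85% of Crestway, so Oren controls Crestway.
Oren did not control Crestway before and does after, so the clause is triggered.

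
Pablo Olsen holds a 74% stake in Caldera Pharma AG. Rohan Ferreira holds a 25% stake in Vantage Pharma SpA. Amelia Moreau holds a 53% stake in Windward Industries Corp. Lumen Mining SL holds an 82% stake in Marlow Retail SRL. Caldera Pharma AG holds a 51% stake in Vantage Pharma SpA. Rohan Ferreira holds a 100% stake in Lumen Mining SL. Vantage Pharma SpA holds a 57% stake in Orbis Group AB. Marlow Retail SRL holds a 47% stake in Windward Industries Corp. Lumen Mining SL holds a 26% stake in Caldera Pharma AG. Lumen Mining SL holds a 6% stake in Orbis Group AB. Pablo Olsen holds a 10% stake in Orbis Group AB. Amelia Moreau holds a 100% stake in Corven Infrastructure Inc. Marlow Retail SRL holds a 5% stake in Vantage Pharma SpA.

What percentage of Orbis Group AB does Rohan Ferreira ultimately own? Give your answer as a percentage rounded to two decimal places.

Rohan reaches Orbis along 4 paths.
Via Lumen → Caldera → Vantage: 100% × 26% × 51% × 57% = 7.5582%.
Via Vantage: 25% × 57% = 14.25%.
Via Lumen → Marlow → Vantage: 100% × 82% × 5% × 57% = 2.337%.
Via Lumen: 100% × 6% = 6%.
Total: 7.5582% + 14.25% + 2.337% + 6% = 30.1452%.
Rounded: 30.15%.

30.15%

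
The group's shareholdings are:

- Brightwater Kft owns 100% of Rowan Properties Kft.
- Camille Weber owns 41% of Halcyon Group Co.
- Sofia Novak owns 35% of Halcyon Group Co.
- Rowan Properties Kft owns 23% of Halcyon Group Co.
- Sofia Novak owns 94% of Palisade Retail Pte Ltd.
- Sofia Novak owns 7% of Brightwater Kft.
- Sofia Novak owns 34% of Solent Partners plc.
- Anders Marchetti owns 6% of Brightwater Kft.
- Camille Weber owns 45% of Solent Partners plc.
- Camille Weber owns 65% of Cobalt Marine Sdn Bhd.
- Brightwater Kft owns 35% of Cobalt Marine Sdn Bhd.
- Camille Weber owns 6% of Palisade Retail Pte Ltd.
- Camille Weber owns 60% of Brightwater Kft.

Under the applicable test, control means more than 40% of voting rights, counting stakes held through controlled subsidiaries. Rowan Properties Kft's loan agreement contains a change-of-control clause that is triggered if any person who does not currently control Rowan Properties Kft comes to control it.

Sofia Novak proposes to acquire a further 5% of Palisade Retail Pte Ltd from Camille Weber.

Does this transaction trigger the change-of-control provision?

The purchase adds only to Sofia's holdings (Camille's stake shrinks), so Sofia is the only person who could newly come to control Rowan.
Sofia holds 94% of Palisade, so Sofia controls Palisade.
Neither Sofia nor any entity Sofia controls holds any voting interest in Rowan.
So before the transaction, Sofia does not control Rowan.
After the purchase, Sofia's direct stake in Palisade rises to 94% + 5% = 99%, and Camille's stake falls to 1%.
Sofia holds 99% of Palisade, so Sofia controls Palisade.
After the transaction, neither Sofia nor any entity Sofia controls holds a voting interest in Rowan, so Sofia still does not control it.
No new person acquires control, so the clause is not triggered.

No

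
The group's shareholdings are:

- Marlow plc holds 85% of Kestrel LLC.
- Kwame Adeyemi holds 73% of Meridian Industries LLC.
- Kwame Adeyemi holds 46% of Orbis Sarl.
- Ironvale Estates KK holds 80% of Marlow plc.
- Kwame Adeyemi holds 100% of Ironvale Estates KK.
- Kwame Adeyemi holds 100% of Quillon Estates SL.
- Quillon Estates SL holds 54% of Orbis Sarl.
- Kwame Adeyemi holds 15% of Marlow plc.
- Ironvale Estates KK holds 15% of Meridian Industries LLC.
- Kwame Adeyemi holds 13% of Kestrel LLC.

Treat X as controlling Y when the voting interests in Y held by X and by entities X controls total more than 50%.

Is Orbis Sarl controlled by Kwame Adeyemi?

Kwame holds 100% of Quillon, so Kwame controls Quillon.
Quillon and Kwame together hold 54% + 46% = 100% of Orbis, so Kwame controls Orbis.

Yes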